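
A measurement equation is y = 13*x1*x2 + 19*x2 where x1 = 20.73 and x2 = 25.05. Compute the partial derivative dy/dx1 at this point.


y = 13*x1*x2 + 19*x2
dy/dx1 = 13*x2
Evaluate at x2 = 25.05: c1 = 13 * 25.05
c1 = 325.6500

325.6500


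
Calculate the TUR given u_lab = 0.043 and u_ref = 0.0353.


TUR = u_lab / u_ref
= 0.043 / 0.0353
= 1.2181

1.2181


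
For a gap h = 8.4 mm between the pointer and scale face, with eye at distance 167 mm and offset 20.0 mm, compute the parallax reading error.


error = h * offset / d
= 8.4 * 20.0 / 167
= 1.0060

1.0060


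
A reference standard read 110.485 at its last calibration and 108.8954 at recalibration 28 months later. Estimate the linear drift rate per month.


rate = (v2 - v1) / months
= (108.8954 - 110.485) / 28
= -1.5896 / 28
= -0.0568

-0.0568


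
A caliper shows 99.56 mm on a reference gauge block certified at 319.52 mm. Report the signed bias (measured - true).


Systematic error = measured - true
= 99.56 - 319.52
= -219.9600

-219.9600


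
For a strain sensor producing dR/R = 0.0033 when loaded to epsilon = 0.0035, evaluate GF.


GF = (dR/R) / epsilon
= 0.0033 / 0.0035
= 0.9429

0.9429


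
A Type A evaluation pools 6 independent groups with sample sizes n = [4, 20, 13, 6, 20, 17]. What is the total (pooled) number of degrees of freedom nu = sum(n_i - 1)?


nu = sum_i (n_i - 1)
nu = ((4 - 1) + (20 - 1) + (13 - 1) + (6 - 1) + (20 - 1) + (17 - 1))
nu = 3 + 19 + 12 + 5 + 19 + 16
nu = 74

74


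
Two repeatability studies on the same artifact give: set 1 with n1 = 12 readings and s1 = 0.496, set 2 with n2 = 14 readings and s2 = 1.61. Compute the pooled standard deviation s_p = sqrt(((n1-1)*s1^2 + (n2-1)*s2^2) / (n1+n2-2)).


s_p = sqrt(((n1-1)*s1^2 + (n2-1)*s2^2) / (n1+n2-2))
numerator = (12-1)*0.496^2 + (14-1)*1.61^2 = 2.706176 + 33.6973 = 36.403476
denominator = 12 + 14 - 2 = 24
s_p^2 = 36.403476 / 24 = 1.5168115
s_p = sqrt(1.5168115) = 1.2316

1.2316


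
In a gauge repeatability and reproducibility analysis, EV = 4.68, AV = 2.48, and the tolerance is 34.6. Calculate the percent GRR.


GRR = sqrt(EV^2 + AV^2) = sqrt(4.68^2 + 2.48^2) = 5.2964894
%GRR = GRR / tol * 100 = 5.2964894 / 34.6 * 100
%GRR = 15.3078

15.3078


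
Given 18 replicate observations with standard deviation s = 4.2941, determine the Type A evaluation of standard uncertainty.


u_A = s / sqrt(n)
u_A = 4.2941 / sqrt(18)
u_A = 4.2941 / 4.2426407
u_A = 1.0121

1.0121


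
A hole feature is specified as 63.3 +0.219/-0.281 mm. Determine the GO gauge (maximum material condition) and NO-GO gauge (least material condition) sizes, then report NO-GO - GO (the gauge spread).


GO = nominal - lower_tol (smallest hole = maximum material condition)
GO = 63.3 - 0.281 = 63.019
NO-GO = nominal + upper_tol (largest hole = least material condition)
NO-GO = 63.3 + 0.219 = 63.519
spread = NO-GO - GO = 63.519 - 63.019 = 0.5000

0.5000


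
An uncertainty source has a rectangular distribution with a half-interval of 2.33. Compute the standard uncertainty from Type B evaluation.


u_B = half_width / sqrt(3)
u_B = 2.33 / 1.7320508
u_B = 1.3452

1.3452


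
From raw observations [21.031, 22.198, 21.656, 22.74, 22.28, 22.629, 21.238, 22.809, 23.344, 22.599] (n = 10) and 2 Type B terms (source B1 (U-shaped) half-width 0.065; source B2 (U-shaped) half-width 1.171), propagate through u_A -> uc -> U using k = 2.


mean = (21.031 + 22.198 + 21.656 + 22.74 + 22.28 + 22.629 + 21.238 + 22.809 + 23.344 + 22.599) / 10 = 22.2524
s = sqrt(sum((x - mean)^2)/(n-1)) = 0.73645898
u_A = s / sqrt(n) = 0.73645898 / sqrt(10) = 0.23288878
u_B1 = 0.065 / sqrt(2) = 0.045961941
u_B2 = 1.171 / sqrt(2) = 0.82802204
uc = sqrt(0.23288878^2 + 0.045961941^2 + 0.82802204^2) = 0.86137691
U = k * uc = 2 * 0.86137691
U = 1.7228

1.7228


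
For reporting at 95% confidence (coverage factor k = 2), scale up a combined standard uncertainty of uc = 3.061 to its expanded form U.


U = k * uc
U = 2 * 3.061
U = 6.1220

6.1220


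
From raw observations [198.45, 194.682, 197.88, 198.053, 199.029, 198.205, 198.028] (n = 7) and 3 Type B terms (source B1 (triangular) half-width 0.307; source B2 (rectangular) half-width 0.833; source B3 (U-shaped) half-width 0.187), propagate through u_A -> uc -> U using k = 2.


mean = (198.45 + 194.682 + 197.88 + 198.053 + 199.029 + 198.205 + 198.028) / 7 = 197.761
s = sqrt(sum((x - mean)^2)/(n-1)) = 1.4101203
u_A = s / sqrt(n) = 1.4101203 / sqrt(7) = 0.53297538
u_B1 = 0.307 / sqrt(6) = 0.12533223
u_B2 = 0.833 / sqrt(3) = 0.48093277
u_B3 = 0.187 / sqrt(2) = 0.13222897
uc = sqrt(0.53297538^2 + 0.12533223^2 + 0.48093277^2 + 0.13222897^2) = 0.7406428
U = k * uc = 2 * 0.7406428
U = 1.4813

1.4813


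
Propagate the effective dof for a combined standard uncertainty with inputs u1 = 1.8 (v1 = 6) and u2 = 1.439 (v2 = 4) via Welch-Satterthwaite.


uc = sqrt(u1^2 + u2^2) = sqrt(1.8^2 + 1.439^2) = 2.3045002
v_eff = uc^4 / (u1^4/v1 + u2^4/v2)
= 2.3045002^4 / (1.8^4/6 + 1.439^4/4)
= 28.203759 / 2.8215714
v_eff = 9.9958

9.9958


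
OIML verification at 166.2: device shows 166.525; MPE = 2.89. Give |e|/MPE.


e = indication - reference = 166.525 - 166.2 = 0.3250
|e| = 0.3250
ratio = |e| / MPE = 0.3250 / 2.89
ratio = 0.1125

0.1125


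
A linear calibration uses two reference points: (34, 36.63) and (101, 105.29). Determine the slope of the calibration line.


slope = (y2 - y1) / (x2 - x1)
= (105.29 - 36.63) / (101 - 34)
= 68.6600 / 67
= 1.0248

1.0248


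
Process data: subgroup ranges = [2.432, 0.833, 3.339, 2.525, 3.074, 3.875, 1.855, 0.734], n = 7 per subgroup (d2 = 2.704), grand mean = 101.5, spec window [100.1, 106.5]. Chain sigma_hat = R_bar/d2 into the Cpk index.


R_bar = (2.432 + 0.833 + 3.339 + 2.525 + 3.074 + 3.875 + 1.855 + 0.734) / 8 = 2.333375
sigma = R_bar / d2 = 2.333375 / 2.704 = 0.86293454
Cp = (USL - LSL)/(6*sigma) = (106.5 - 100.1)/(6*0.86293454) = 1.2361
Cpu = (106.5 - 101.5)/(3*0.86293454) = 1.9314
Cpl = (101.5 - 100.1)/(3*0.86293454) = 0.5408
Cpk = min(Cpu, Cpl) = 0.5408

0.5408


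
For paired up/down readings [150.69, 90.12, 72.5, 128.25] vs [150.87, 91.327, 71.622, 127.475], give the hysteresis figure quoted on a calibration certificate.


|150.69 - 150.87| = 0.1800
|90.12 - 91.327| = 1.2070
|72.5 - 71.622| = 0.8780
|128.25 - 127.475| = 0.7750
hysteresis = max(diffs) = 1.2070

1.2070


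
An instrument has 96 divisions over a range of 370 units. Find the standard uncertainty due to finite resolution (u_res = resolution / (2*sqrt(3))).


resolution = range / divisions
resolution = 370 / 96 = 3.8541667
u_res = resolution / (2*sqrt(3))
u_res = 3.8541667 / 3.4641016
u_res = 1.1126

1.1126


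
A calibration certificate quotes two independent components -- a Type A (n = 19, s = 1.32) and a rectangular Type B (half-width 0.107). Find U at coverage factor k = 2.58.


u_A = s / sqrt(n) = 1.32 / sqrt(19) = 0.30282877
u_B = half_width / sqrt(3) = 0.107 / sqrt(3) = 0.061776479
uc = sqrt(u_A^2 + u_B^2) = sqrt(0.30282877^2 + 0.061776479^2) = 0.30906568
U = k * uc = 2.58 * 0.30906568
U = 0.7974

0.7974


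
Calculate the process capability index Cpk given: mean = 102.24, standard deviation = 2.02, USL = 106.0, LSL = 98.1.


Cpu = (USL - mean) / (3*sigma) = (106.0 - 102.24) / (3*2.02) = 0.6205
Cpl = (mean - LSL) / (3*sigma) = (102.24 - 98.1) / (3*2.02) = 0.6832
Cpk = min(Cpu, Cpl) = 0.6205

0.6205


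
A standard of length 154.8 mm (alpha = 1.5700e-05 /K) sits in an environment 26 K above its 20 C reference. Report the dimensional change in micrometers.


dL = L * alpha * dT
= 154.8 * 1.5700e-05 * 26
= 0.0631894 mm
dL_um = 0.0631894 * 1000 = 63.1894 um

63.1894


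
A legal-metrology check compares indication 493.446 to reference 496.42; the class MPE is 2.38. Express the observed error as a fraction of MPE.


e = indication - reference = 493.446 - 496.42 = -2.9740
|e| = 2.9740
ratio = |e| / MPE = 2.9740 / 2.38
ratio = 1.2496

1.2496


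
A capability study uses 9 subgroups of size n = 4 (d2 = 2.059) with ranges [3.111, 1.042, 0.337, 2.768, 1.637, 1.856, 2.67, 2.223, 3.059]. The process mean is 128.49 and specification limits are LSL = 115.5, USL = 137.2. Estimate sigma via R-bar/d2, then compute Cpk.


R_bar = (3.111 + 1.042 + 0.337 + 2.768 + 1.637 + 1.856 + 2.67 + 2.223 + 3.059) / 9 = 2.0781111
sigma = R_bar / d2 = 2.0781111 / 2.059 = 1.0092817
Cp = (USL - LSL)/(6*sigma) = (137.2 - 115.5)/(6*1.0092817) = 3.5834
Cpu = (137.2 - 128.49)/(3*1.0092817) = 2.8766
Cpl = (128.49 - 115.5)/(3*1.0092817) = 4.2902
Cpk = min(Cpu, Cpl) = 2.8766

2.8766


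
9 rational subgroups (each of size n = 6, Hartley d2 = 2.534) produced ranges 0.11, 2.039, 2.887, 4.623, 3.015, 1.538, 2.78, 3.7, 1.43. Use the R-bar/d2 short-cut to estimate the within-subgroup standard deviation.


R_bar = (0.11 + 2.039 + 2.887 + 4.623 + 3.015 + 1.538 + 2.78 + 3.7 + 1.43) / 9
R_bar = 22.122 / 9 = 2.458
sigma_hat = R_bar / d2 = 2.458 / 2.534 = 0.9700

0.9700


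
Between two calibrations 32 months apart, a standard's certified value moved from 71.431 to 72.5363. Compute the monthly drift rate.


rate = (v2 - v1) / months
= (72.5363 - 71.431) / 32
= 1.1053 / 32
= 0.0345

0.0345


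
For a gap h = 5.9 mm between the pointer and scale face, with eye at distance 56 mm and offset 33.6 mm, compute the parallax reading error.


error = h * offset / d
= 5.9 * 33.6 / 56
= 3.5400

3.5400


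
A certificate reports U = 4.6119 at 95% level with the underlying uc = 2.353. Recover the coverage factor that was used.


k = U / uc
k = 4.6119 / 2.353
k = 1.96

1.96


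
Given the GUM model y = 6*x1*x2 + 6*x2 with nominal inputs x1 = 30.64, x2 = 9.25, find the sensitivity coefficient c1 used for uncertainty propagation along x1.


y = 6*x1*x2 + 6*x2
dy/dx1 = 6*x2
Evaluate at x2 = 9.25: c1 = 6 * 9.25
c1 = 55.5000

55.5000


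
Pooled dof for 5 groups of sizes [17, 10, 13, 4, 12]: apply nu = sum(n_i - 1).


nu = sum_i (n_i - 1)
nu = ((17 - 1) + (10 - 1) + (13 - 1) + (4 - 1) + (12 - 1))
nu = 16 + 9 + 12 + 3 + 11
nu = 51

51


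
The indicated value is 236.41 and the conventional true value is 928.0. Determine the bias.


Systematic error = measured - true
= 236.41 - 928.0
= -691.5900

-691.5900


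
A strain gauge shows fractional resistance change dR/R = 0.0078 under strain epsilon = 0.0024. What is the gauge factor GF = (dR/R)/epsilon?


GF = (dR/R) / epsilon
= 0.0078 / 0.0024
= 3.2500

3.2500


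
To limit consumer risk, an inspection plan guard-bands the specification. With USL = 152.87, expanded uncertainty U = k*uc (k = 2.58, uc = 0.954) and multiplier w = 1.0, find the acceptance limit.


U = k * uc = 2.58 * 0.954 = 2.46132
guard band g = w * U = 1.0 * 2.46132 = 2.46132
AL = USL - g = 152.87 - 2.46132
AL = 150.4087

150.4087


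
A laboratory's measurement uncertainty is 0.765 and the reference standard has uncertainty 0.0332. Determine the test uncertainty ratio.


TUR = u_lab / u_ref
= 0.765 / 0.0332
= 23.0422

23.0422


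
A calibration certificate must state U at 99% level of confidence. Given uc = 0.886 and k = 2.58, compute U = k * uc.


U = k * uc
U = 2.58 * 0.886
U = 2.2859

2.2859


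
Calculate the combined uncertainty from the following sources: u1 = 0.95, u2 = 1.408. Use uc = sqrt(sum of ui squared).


uc = sqrt(0.95^2 + 1.408^2)
uc = sqrt(2.884964)
uc = 1.6985

1.6985


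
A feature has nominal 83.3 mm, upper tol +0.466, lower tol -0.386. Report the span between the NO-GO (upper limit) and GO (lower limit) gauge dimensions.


GO = nominal - lower_tol (smallest hole = maximum material condition)
GO = 83.3 - 0.386 = 82.914
NO-GO = nominal + upper_tol (largest hole = least material condition)
NO-GO = 83.3 + 0.466 = 83.766
spread = NO-GO - GO = 83.766 - 82.914 = 0.8520

0.8520


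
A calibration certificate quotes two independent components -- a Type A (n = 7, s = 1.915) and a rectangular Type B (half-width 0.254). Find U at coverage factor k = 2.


u_A = s / sqrt(n) = 1.915 / sqrt(7) = 0.72380197
u_B = half_width / sqrt(3) = 0.254 / sqrt(3) = 0.14664697
uc = sqrt(u_A^2 + u_B^2) = sqrt(0.72380197^2 + 0.14664697^2) = 0.73850838
U = k * uc = 2 * 0.73850838
U = 1.4770

1.4770


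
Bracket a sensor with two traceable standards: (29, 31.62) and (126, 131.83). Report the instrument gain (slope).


slope = (y2 - y1) / (x2 - x1)
= (131.83 - 31.62) / (126 - 29)
= 100.2100 / 97
= 1.0331

1.0331


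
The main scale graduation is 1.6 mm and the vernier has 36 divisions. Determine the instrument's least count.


LC = MSD / n_div
= 1.6 / 36
= 0.0444

0.0444


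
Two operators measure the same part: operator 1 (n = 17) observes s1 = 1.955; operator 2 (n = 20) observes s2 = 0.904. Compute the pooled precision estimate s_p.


s_p = sqrt(((n1-1)*s1^2 + (n2-1)*s2^2) / (n1+n2-2))
numerator = (17-1)*1.955^2 + (20-1)*0.904^2 = 61.1524 + 15.527104 = 76.679504
denominator = 17 + 20 - 2 = 35
s_p^2 = 76.679504 / 35 = 2.190843
s_p = sqrt(2.190843) = 1.4801

1.4801


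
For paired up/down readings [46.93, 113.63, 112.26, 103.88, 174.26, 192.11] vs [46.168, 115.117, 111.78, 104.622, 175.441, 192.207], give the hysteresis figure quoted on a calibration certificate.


|46.93 - 46.168| = 0.7620
|113.63 - 115.117| = 1.4870
|112.26 - 111.78| = 0.4800
|103.88 - 104.622| = 0.7420
|174.26 - 175.441| = 1.1810
|192.11 - 192.207| = 0.0970
hysteresis = max(diffs) = 1.4870

1.4870


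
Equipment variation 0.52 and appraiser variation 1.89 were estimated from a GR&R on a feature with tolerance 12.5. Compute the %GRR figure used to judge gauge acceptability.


GRR = sqrt(EV^2 + AV^2) = sqrt(0.52^2 + 1.89^2) = 1.9602296
%GRR = GRR / tol * 100 = 1.9602296 / 12.5 * 100
%GRR = 15.6818

15.6818


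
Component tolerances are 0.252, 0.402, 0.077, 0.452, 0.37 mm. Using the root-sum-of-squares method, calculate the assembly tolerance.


RSS = sqrt(0.252^2 + 0.402^2 + 0.077^2 + 0.452^2 + 0.37^2)
= sqrt(0.572241)
= 0.7565

0.7565


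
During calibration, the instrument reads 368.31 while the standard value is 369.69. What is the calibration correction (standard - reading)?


Correction = standard - reading
= 369.69 - 368.31
= 1.3800

1.3800


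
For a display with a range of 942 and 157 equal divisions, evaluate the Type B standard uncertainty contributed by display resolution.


resolution = range / divisions
resolution = 942 / 157 = 6
u_res = resolution / (2*sqrt(3))
u_res = 6 / 3.4641016
u_res = 1.7321

1.7321


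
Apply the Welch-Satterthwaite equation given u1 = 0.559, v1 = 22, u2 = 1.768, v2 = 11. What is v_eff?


uc = sqrt(u1^2 + u2^2) = sqrt(0.559^2 + 1.768^2) = 1.8542667
v_eff = uc^4 / (u1^4/v1 + u2^4/v2)
= 1.8542667^4 / (0.559^4/22 + 1.768^4/11)
= 11.821941 / 0.89269072
v_eff = 13.2430

13.2430


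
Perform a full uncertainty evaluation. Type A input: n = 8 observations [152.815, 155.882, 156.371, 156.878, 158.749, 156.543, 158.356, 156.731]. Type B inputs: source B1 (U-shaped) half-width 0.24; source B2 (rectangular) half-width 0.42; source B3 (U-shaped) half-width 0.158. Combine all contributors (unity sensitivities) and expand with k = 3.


mean = (152.815 + 155.882 + 156.371 + 156.878 + 158.749 + 156.543 + 158.356 + 156.731) / 8 = 156.540625
s = sqrt(sum((x - mean)^2)/(n-1)) = 1.7994213
u_A = s / sqrt(n) = 1.7994213 / sqrt(8) = 0.6361915
u_B1 = 0.24 / sqrt(2) = 0.16970563
u_B2 = 0.42 / sqrt(3) = 0.24248711
u_B3 = 0.158 / sqrt(2) = 0.11172287
uc = sqrt(0.6361915^2 + 0.16970563^2 + 0.24248711^2 + 0.11172287^2) = 0.710508
U = k * uc = 3 * 0.710508
U = 2.1315

2.1315


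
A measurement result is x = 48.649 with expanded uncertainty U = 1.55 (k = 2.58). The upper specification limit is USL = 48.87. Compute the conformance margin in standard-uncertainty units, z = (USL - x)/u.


u = U / k = 1.55 / 2.58 = 0.60077519
margin = |USL - x| = |48.87 - 48.649| = 0.221
z = margin / u = 0.221 / 0.60077519
z = 0.3679

0.3679


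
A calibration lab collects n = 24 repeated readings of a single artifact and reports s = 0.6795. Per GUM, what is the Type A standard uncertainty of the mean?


u_A = s / sqrt(n)
u_A = 0.6795 / sqrt(24)
u_A = 0.6795 / 4.8989795
u_A = 0.1387

0.1387


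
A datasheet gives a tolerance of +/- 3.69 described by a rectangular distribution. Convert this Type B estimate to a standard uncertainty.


u_B = half_width / sqrt(3)
u_B = 3.69 / 1.7320508
u_B = 2.1304

2.1304


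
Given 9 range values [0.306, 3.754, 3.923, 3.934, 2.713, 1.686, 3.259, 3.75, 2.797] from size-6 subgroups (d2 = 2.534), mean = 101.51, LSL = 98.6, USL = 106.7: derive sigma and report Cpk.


R_bar = (0.306 + 3.754 + 3.923 + 3.934 + 2.713 + 1.686 + 3.259 + 3.75 + 2.797) / 9 = 2.9024444
sigma = R_bar / d2 = 2.9024444 / 2.534 = 1.1454003
Cp = (USL - LSL)/(6*sigma) = (106.7 - 98.6)/(6*1.1454003) = 1.1786
Cpu = (106.7 - 101.51)/(3*1.1454003) = 1.5104
Cpl = (101.51 - 98.6)/(3*1.1454003) = 0.8469
Cpk = min(Cpu, Cpl) = 0.8469

0.8469


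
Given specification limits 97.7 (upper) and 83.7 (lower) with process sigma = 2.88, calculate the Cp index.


Cp = (USL - LSL) / (6 * sigma)
= (97.7 - 83.7) / (6 * 2.88)
= 14.0000 / 17.2800
= 0.8102

0.8102


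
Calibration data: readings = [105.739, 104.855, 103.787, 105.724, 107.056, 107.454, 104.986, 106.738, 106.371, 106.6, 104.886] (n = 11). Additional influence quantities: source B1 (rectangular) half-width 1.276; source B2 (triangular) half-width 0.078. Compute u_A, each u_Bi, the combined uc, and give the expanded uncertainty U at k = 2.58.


mean = (105.739 + 104.855 + 103.787 + 105.724 + 107.056 + 107.454 + 104.986 + 106.738 + 106.371 + 106.6 + 104.886) / 11 = 105.836
s = sqrt(sum((x - mean)^2)/(n-1)) = 1.1223887
u_A = s / sqrt(n) = 1.1223887 / sqrt(11) = 0.33841293
u_B1 = 1.276 / sqrt(3) = 0.73669894
u_B2 = 0.078 / sqrt(6) = 0.031843367
uc = sqrt(0.33841293^2 + 0.73669894^2 + 0.031843367^2) = 0.81133386
U = k * uc = 2.58 * 0.81133386
U = 2.0932

2.0932


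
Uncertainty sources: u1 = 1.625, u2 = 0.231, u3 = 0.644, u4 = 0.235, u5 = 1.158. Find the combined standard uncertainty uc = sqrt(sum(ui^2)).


uc = sqrt(1.625^2 + 0.231^2 + 0.644^2 + 0.235^2 + 1.158^2)
uc = sqrt(4.504911)
uc = 2.1225

2.1225


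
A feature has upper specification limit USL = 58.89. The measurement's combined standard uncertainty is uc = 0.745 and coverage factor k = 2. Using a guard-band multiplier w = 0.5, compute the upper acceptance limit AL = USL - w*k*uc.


U = k * uc = 2 * 0.745 = 1.49
guard band g = w * U = 0.5 * 1.49 = 0.745
AL = USL - g = 58.89 - 0.745
AL = 58.1450

58.1450


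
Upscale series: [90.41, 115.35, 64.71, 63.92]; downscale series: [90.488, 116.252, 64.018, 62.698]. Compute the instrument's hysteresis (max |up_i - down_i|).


|90.41 - 90.488| = 0.0780
|115.35 - 116.252| = 0.9020
|64.71 - 64.018| = 0.6920
|63.92 - 62.698| = 1.2220
hysteresis = max(diffs) = 1.2220

1.2220


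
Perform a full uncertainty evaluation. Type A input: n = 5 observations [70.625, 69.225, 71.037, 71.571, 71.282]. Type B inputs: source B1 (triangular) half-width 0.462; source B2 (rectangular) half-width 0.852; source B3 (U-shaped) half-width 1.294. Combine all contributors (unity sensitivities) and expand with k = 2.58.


mean = (70.625 + 69.225 + 71.037 + 71.571 + 71.282) / 5 = 70.748
s = sqrt(sum((x - mean)^2)/(n-1)) = 0.9193291
u_A = s / sqrt(n) = 0.9193291 / sqrt(5) = 0.41113647
u_B1 = 0.462 / sqrt(6) = 0.18861071
u_B2 = 0.852 / sqrt(3) = 0.49190243
u_B3 = 1.294 / sqrt(2) = 0.91499617
uc = sqrt(0.41113647^2 + 0.18861071^2 + 0.49190243^2 + 0.91499617^2) = 1.133046
U = k * uc = 2.58 * 1.133046
U = 2.9233

2.9233


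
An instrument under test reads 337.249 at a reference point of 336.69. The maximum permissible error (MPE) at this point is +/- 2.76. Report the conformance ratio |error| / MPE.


e = indication - reference = 337.249 - 336.69 = 0.5590
|e| = 0.5590
ratio = |e| / MPE = 0.5590 / 2.76
ratio = 0.2025

0.2025


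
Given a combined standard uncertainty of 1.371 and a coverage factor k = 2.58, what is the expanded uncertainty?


U = k * uc
U = 2.58 * 1.371
U = 3.5372

3.5372


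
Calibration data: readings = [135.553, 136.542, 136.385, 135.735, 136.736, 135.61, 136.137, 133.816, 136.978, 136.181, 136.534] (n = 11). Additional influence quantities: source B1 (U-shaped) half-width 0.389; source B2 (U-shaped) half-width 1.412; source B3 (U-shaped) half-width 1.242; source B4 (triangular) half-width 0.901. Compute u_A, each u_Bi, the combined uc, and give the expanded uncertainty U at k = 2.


mean = (135.553 + 136.542 + 136.385 + 135.735 + 136.736 + 135.61 + 136.137 + 133.816 + 136.978 + 136.181 + 136.534) / 11 = 136.0188182
s = sqrt(sum((x - mean)^2)/(n-1)) = 0.8639994
u_A = s / sqrt(n) = 0.8639994 / sqrt(11) = 0.26050562
u_B1 = 0.389 / sqrt(2) = 0.27506454
u_B2 = 1.412 / sqrt(2) = 0.99843478
u_B3 = 1.242 / sqrt(2) = 0.87822662
u_B4 = 0.901 / sqrt(6) = 0.36783171
uc = sqrt(0.26050562^2 + 0.27506454^2 + 0.99843478^2 + 0.87822662^2 + 0.36783171^2) = 1.4307263
U = k * uc = 2 * 1.4307263
U = 2.8615

2.8615


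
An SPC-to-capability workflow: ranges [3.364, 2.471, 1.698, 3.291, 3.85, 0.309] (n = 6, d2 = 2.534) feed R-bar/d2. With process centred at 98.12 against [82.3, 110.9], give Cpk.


R_bar = (3.364 + 2.471 + 1.698 + 3.291 + 3.85 + 0.309) / 6 = 2.4971667
sigma = R_bar / d2 = 2.4971667 / 2.534 = 0.98546436
Cp = (USL - LSL)/(6*sigma) = (110.9 - 82.3)/(6*0.98546436) = 4.8370
Cpu = (110.9 - 98.12)/(3*0.98546436) = 4.3228
Cpl = (98.12 - 82.3)/(3*0.98546436) = 5.3511
Cpk = min(Cpu, Cpl) = 4.3228

4.3228


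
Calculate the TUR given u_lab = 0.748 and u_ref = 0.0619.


TUR = u_lab / u_ref
= 0.748 / 0.0619
= 12.0840

12.0840


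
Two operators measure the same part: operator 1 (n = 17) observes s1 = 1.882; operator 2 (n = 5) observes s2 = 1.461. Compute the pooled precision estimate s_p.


s_p = sqrt(((n1-1)*s1^2 + (n2-1)*s2^2) / (n1+n2-2))
numerator = (17-1)*1.882^2 + (5-1)*1.461^2 = 56.670784 + 8.538084 = 65.208868
denominator = 17 + 5 - 2 = 20
s_p^2 = 65.208868 / 20 = 3.2604434
s_p = sqrt(3.2604434) = 1.8057

1.8057


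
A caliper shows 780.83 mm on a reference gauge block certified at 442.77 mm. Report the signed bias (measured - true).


Systematic error = measured - true
= 780.83 - 442.77
= 338.0600

338.0600


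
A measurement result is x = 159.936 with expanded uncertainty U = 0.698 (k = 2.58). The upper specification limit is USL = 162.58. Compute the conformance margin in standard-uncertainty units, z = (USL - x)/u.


u = U / k = 0.698 / 2.58 = 0.27054264
margin = |USL - x| = |162.58 - 159.936| = 2.644
z = margin / u = 2.644 / 0.27054264
z = 9.7730

9.7730


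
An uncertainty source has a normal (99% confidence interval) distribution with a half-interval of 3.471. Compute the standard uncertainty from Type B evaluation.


u_B = half_width / 2.576
u_B = 3.471 / 2.576
u_B = 1.3474

1.3474


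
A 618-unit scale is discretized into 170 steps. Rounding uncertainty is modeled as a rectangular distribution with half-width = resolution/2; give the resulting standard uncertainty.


resolution = range / divisions
resolution = 618 / 170 = 3.6352941
u_res = resolution / (2*sqrt(3))
u_res = 3.6352941 / 3.4641016
u_res = 1.0494

1.0494


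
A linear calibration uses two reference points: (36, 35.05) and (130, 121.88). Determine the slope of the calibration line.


slope = (y2 - y1) / (x2 - x1)
= (121.88 - 35.05) / (130 - 36)
= 86.8300 / 94
= 0.9237

0.9237


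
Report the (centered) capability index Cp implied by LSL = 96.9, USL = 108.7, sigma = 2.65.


Cp = (USL - LSL) / (6 * sigma)
= (108.7 - 96.9) / (6 * 2.65)
= 11.8000 / 15.9000
= 0.7421

0.7421


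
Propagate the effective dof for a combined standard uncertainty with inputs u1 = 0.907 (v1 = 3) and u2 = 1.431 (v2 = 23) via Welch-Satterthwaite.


uc = sqrt(u1^2 + u2^2) = sqrt(0.907^2 + 1.431^2) = 1.6942284
v_eff = uc^4 / (u1^4/v1 + u2^4/v2)
= 1.6942284^4 / (0.907^4/3 + 1.431^4/23)
= 8.2392528 / 0.40790228
v_eff = 20.1991

20.1991


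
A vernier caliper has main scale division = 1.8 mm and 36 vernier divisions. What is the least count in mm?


LC = MSD / n_div
= 1.8 / 36
= 0.0500

0.0500


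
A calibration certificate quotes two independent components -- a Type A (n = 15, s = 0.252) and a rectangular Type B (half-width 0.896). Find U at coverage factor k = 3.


u_A = s / sqrt(n) = 0.252 / sqrt(15) = 0.06506612
u_B = half_width / sqrt(3) = 0.896 / sqrt(3) = 0.51730584
uc = sqrt(u_A^2 + u_B^2) = sqrt(0.06506612^2 + 0.51730584^2) = 0.52138175
U = k * uc = 3 * 0.52138175
U = 1.5641

1.5641


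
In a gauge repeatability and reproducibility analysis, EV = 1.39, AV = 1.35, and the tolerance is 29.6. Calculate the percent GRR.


GRR = sqrt(EV^2 + AV^2) = sqrt(1.39^2 + 1.35^2) = 1.937679
%GRR = GRR / tol * 100 = 1.937679 / 29.6 * 100
%GRR = 6.5462

6.5462


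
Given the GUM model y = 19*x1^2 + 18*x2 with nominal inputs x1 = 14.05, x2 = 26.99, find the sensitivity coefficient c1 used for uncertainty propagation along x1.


y = 19*x1^2 + 18*x2
dy/dx1 = 2*19*x1
Evaluate at x1 = 14.05: c1 = 38 * 14.05
c1 = 533.9000

533.9000


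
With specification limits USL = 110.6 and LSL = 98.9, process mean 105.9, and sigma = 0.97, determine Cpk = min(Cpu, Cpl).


Cpu = (USL - mean) / (3*sigma) = (110.6 - 105.9) / (3*0.97) = 1.6151
Cpl = (mean - LSL) / (3*sigma) = (105.9 - 98.9) / (3*0.97) = 2.4055
Cpk = min(Cpu, Cpl) = 1.6151

1.6151


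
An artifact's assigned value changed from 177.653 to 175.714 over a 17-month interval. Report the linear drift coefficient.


rate = (v2 - v1) / months
= (175.714 - 177.653) / 17
= -1.9390 / 17
= -0.1141

-0.1141


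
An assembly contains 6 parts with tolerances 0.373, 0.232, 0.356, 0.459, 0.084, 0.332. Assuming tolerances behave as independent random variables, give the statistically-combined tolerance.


RSS = sqrt(0.373^2 + 0.232^2 + 0.356^2 + 0.459^2 + 0.084^2 + 0.332^2)
= sqrt(0.64765)
= 0.8048

0.8048


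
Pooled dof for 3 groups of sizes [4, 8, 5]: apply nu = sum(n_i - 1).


nu = sum_i (n_i - 1)
nu = ((4 - 1) + (8 - 1) + (5 - 1))
nu = 3 + 7 + 4
nu = 14

14


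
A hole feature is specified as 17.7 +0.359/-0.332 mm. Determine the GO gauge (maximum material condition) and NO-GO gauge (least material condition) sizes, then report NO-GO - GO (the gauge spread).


GO = nominal - lower_tol (smallest hole = maximum material condition)
GO = 17.7 - 0.332 = 17.368
NO-GO = nominal + upper_tol (largest hole = least material condition)
NO-GO = 17.7 + 0.359 = 18.059
spread = NO-GO - GO = 18.059 - 17.368 = 0.6910

0.6910


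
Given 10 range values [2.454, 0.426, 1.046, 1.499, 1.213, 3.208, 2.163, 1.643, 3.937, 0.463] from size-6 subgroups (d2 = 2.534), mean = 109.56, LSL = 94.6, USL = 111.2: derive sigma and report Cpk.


R_bar = (2.454 + 0.426 + 1.046 + 1.499 + 1.213 + 3.208 + 2.163 + 1.643 + 3.937 + 0.463) / 10 = 1.8052
sigma = R_bar / d2 = 1.8052 / 2.534 = 0.71239148
Cp = (USL - LSL)/(6*sigma) = (111.2 - 94.6)/(6*0.71239148) = 3.8836
Cpu = (111.2 - 109.56)/(3*0.71239148) = 0.7674
Cpl = (109.56 - 94.6)/(3*0.71239148) = 6.9999
Cpk = min(Cpu, Cpl) = 0.7674

0.7674


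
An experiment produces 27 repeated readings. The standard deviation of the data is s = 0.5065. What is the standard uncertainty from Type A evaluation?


u_A = s / sqrt(n)
u_A = 0.5065 / sqrt(27)
u_A = 0.5065 / 5.1961524
u_A = 0.0975

0.0975


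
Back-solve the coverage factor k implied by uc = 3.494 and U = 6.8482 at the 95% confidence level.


k = U / uc
k = 6.8482 / 3.494
k = 1.96

1.96


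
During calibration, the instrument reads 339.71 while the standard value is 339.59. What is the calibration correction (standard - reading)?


Correction = standard - reading
= 339.59 - 339.71
= -0.1200

-0.1200


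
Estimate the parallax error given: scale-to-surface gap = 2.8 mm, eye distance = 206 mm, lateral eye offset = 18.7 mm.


error = h * offset / d
= 2.8 * 18.7 / 206
= 0.2542

0.2542


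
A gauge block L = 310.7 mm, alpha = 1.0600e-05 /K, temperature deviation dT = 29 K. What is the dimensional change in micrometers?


dL = L * alpha * dT
= 310.7 * 1.0600e-05 * 29
= 0.0955092 mm
dL_um = 0.0955092 * 1000 = 95.5092 um

95.5092


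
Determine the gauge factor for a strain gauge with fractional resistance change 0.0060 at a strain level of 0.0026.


GF = (dR/R) / epsilon
= 0.0060 / 0.0026
= 2.3077

2.3077


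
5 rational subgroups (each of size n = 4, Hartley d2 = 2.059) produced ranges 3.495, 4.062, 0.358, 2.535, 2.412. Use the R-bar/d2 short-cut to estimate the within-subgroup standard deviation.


R_bar = (3.495 + 4.062 + 0.358 + 2.535 + 2.412) / 5
R_bar = 12.862 / 5 = 2.5724
sigma_hat = R_bar / d2 = 2.5724 / 2.059 = 1.2493

1.2493


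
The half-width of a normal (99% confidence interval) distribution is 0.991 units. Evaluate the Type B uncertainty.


u_B = half_width / 2.576
u_B = 0.991 / 2.576
u_B = 0.3847

0.3847


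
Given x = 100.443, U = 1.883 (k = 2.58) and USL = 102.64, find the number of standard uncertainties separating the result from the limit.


u = U / k = 1.883 / 2.58 = 0.72984496
margin = |USL - x| = |102.64 - 100.443| = 2.197
z = margin / u = 2.197 / 0.72984496
z = 3.0102

3.0102


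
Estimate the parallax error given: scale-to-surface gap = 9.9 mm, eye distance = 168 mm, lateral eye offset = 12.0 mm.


error = h * offset / d
= 9.9 * 12.0 / 168
= 0.7071

0.7071


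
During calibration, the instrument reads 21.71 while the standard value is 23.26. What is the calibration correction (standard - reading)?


Correction = standard - reading
= 23.26 - 21.71
= 1.5500

1.5500


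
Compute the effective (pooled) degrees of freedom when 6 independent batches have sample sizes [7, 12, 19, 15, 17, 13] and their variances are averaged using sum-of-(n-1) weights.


nu = sum_i (n_i - 1)
nu = ((7 - 1) + (12 - 1) + (19 - 1) + (15 - 1) + (17 - 1) + (13 - 1))
nu = 6 + 11 + 18 + 14 + 16 + 12
nu = 77

77


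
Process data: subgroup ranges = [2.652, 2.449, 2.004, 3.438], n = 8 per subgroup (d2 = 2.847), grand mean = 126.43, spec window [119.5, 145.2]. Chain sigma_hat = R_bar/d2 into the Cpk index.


R_bar = (2.652 + 2.449 + 2.004 + 3.438) / 4 = 2.63575
sigma = R_bar / d2 = 2.63575 / 2.847 = 0.92579909
Cp = (USL - LSL)/(6*sigma) = (145.2 - 119.5)/(6*0.92579909) = 4.6266
Cpu = (145.2 - 126.43)/(3*0.92579909) = 6.7581
Cpl = (126.43 - 119.5)/(3*0.92579909) = 2.4951
Cpk = min(Cpu, Cpl) = 2.4951

2.4951


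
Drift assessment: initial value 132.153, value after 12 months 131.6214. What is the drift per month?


rate = (v2 - v1) / months
= (131.6214 - 132.153) / 12
= -0.5316 / 12
= -0.0443

-0.0443


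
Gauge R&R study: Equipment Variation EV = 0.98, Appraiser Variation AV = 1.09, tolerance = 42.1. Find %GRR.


GRR = sqrt(EV^2 + AV^2) = sqrt(0.98^2 + 1.09^2) = 1.4657762
%GRR = GRR / tol * 100 = 1.4657762 / 42.1 * 100
%GRR = 3.4817

3.4817


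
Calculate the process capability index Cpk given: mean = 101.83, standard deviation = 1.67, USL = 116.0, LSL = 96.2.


Cpu = (USL - mean) / (3*sigma) = (116.0 - 101.83) / (3*1.67) = 2.8283
Cpl = (mean - LSL) / (3*sigma) = (101.83 - 96.2) / (3*1.67) = 1.1238
Cpk = min(Cpu, Cpl) = 1.1238

1.1238


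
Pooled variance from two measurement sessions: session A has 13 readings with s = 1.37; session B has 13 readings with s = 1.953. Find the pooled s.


s_p = sqrt(((n1-1)*s1^2 + (n2-1)*s2^2) / (n1+n2-2))
numerator = (13-1)*1.37^2 + (13-1)*1.953^2 = 22.5228 + 45.770508 = 68.293308
denominator = 13 + 13 - 2 = 24
s_p^2 = 68.293308 / 24 = 2.8455545
s_p = sqrt(2.8455545) = 1.6869

1.6869


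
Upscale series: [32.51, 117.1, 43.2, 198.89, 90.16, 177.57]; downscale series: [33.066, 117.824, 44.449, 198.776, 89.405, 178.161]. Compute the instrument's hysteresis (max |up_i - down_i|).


|32.51 - 33.066| = 0.5560
|117.1 - 117.824| = 0.7240
|43.2 - 44.449| = 1.2490
|198.89 - 198.776| = 0.1140
|90.16 - 89.405| = 0.7550
|177.57 - 178.161| = 0.5910
hysteresis = max(diffs) = 1.2490

1.2490


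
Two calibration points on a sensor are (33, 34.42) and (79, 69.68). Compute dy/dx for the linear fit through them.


slope = (y2 - y1) / (x2 - x1)
= (69.68 - 34.42) / (79 - 33)
= 35.2600 / 46
= 0.7665

0.7665


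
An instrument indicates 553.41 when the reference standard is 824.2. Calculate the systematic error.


Systematic error = measured - true
= 553.41 - 824.2
= -270.7900

-270.7900


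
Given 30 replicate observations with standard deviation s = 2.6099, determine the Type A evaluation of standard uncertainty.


u_A = s / sqrt(n)
u_A = 2.6099 / sqrt(30)
u_A = 2.6099 / 5.4772256
u_A = 0.4765

0.4765


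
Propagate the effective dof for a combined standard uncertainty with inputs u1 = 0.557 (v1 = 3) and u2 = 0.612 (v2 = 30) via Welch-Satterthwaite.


uc = sqrt(u1^2 + u2^2) = sqrt(0.557^2 + 0.612^2) = 0.82752221
v_eff = uc^4 / (u1^4/v1 + u2^4/v2)
= 0.82752221^4 / (0.557^4/3 + 0.612^4/30)
= 0.46894146 / 0.036760921
v_eff = 12.7565

12.7565


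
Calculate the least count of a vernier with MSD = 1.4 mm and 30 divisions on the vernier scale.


LC = MSD / n_div
= 1.4 / 30
= 0.0467

0.0467


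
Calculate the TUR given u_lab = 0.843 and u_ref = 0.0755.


TUR = u_lab / u_ref
= 0.843 / 0.0755
= 11.1656

11.1656


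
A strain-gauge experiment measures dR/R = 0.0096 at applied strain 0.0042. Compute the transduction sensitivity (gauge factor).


GF = (dR/R) / epsilon
= 0.0096 / 0.0042
= 2.2857

2.2857


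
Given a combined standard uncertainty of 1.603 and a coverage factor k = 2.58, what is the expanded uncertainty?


U = k * uc
U = 2.58 * 1.603
U = 4.1357

4.1357


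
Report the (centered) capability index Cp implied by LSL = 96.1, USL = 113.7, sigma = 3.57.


Cp = (USL - LSL) / (6 * sigma)
= (113.7 - 96.1) / (6 * 3.57)
= 17.6000 / 21.4200
= 0.8217

0.8217


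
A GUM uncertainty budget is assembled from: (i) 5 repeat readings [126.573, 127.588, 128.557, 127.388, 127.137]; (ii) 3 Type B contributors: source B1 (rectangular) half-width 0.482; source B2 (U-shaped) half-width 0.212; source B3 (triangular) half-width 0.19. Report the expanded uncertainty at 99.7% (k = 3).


mean = (126.573 + 127.588 + 128.557 + 127.388 + 127.137) / 5 = 127.4486
s = sqrt(sum((x - mean)^2)/(n-1)) = 0.72722507
u_A = s / sqrt(n) = 0.72722507 / sqrt(5) = 0.32522494
u_B1 = 0.482 / sqrt(3) = 0.27828283
u_B2 = 0.212 / sqrt(2) = 0.14990664
u_B3 = 0.19 / sqrt(6) = 0.077567175
uc = sqrt(0.32522494^2 + 0.27828283^2 + 0.14990664^2 + 0.077567175^2) = 0.46011005
U = k * uc = 3 * 0.46011005
U = 1.3803

1.3803


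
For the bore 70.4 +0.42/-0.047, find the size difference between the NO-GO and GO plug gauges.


GO = nominal - lower_tol (smallest hole = maximum material condition)
GO = 70.4 - 0.047 = 70.353
NO-GO = nominal + upper_tol (largest hole = least material condition)
NO-GO = 70.4 + 0.42 = 70.82
spread = NO-GO - GO = 70.82 - 70.353 = 0.4670

0.4670


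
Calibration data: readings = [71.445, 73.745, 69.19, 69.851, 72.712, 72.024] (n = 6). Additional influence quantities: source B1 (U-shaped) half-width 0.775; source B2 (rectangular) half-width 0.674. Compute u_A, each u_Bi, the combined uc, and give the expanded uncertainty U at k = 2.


mean = (71.445 + 73.745 + 69.19 + 69.851 + 72.712 + 72.024) / 6 = 71.4945
s = sqrt(sum((x - mean)^2)/(n-1)) = 1.7228865
u_A = s / sqrt(n) = 1.7228865 / sqrt(6) = 0.70336547
u_B1 = 0.775 / sqrt(2) = 0.54800776
u_B2 = 0.674 / sqrt(3) = 0.38913408
uc = sqrt(0.70336547^2 + 0.54800776^2 + 0.38913408^2) = 0.97286218
U = k * uc = 2 * 0.97286218
U = 1.9457

1.9457


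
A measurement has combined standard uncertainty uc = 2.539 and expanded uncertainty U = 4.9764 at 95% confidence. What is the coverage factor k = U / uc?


k = U / uc
k = 4.9764 / 2.539
k = 1.96

1.96


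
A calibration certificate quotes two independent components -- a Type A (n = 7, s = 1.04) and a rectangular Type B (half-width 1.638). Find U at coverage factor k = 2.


u_A = s / sqrt(n) = 1.04 / sqrt(7) = 0.39308305
u_B = half_width / sqrt(3) = 1.638 / sqrt(3) = 0.94569974
uc = sqrt(u_A^2 + u_B^2) = sqrt(0.39308305^2 + 0.94569974^2) = 1.0241398
U = k * uc = 2 * 1.0241398
U = 2.0483

2.0483


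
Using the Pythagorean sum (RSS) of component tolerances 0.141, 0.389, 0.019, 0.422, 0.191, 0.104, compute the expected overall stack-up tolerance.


RSS = sqrt(0.141^2 + 0.389^2 + 0.019^2 + 0.422^2 + 0.191^2 + 0.104^2)
= sqrt(0.396944)
= 0.6300

0.6300


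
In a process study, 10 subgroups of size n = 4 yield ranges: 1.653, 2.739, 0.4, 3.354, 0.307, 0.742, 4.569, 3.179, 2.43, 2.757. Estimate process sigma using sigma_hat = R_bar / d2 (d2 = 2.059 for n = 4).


R_bar = (1.653 + 2.739 + 0.4 + 3.354 + 0.307 + 0.742 + 4.569 + 3.179 + 2.43 + 2.757) / 10
R_bar = 22.13 / 10 = 2.213
sigma_hat = R_bar / d2 = 2.213 / 2.059 = 1.0748

1.0748


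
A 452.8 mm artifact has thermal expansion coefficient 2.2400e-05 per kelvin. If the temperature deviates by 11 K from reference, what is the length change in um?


dL = L * alpha * dT
= 452.8 * 2.2400e-05 * 11
= 0.1115699 mm
dL_um = 0.1115699 * 1000 = 111.5699 um

111.5699


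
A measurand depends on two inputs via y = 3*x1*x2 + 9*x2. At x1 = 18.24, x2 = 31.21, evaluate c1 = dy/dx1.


y = 3*x1*x2 + 9*x2
dy/dx1 = 3*x2
Evaluate at x2 = 31.21: c1 = 3 * 31.21
c1 = 93.6300

93.6300


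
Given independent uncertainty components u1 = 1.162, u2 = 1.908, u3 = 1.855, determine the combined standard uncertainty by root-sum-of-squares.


uc = sqrt(1.162^2 + 1.908^2 + 1.855^2)
uc = sqrt(8.431733)
uc = 2.9037

2.9037


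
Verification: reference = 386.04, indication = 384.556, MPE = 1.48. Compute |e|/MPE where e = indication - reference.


e = indication - reference = 384.556 - 386.04 = -1.4840
|e| = 1.4840
ratio = |e| / MPE = 1.4840 / 1.48
ratio = 1.0027

1.0027


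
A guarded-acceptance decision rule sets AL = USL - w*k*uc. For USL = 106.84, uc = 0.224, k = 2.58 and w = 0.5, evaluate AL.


U = k * uc = 2.58 * 0.224 = 0.57792
guard band g = w * U = 0.5 * 0.57792 = 0.28896
AL = USL - g = 106.84 - 0.28896
AL = 106.5510

106.5510


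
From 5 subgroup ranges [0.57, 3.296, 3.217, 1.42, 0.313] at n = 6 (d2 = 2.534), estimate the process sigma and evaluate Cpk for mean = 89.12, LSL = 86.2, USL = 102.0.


R_bar = (0.57 + 3.296 + 3.217 + 1.42 + 0.313) / 5 = 1.7632
sigma = R_bar / d2 = 1.7632 / 2.534 = 0.69581689
Cp = (USL - LSL)/(6*sigma) = (102.0 - 86.2)/(6*0.69581689) = 3.7845
Cpu = (102.0 - 89.12)/(3*0.69581689) = 6.1702
Cpl = (89.12 - 86.2)/(3*0.69581689) = 1.3988
Cpk = min(Cpu, Cpl) = 1.3988

1.3988


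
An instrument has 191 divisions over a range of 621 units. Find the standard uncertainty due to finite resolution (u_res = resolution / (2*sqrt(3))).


resolution = range / divisions
resolution = 621 / 191 = 3.2513089
u_res = resolution / (2*sqrt(3))
u_res = 3.2513089 / 3.4641016
u_res = 0.9386

0.9386


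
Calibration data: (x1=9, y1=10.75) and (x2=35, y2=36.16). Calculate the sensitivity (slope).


slope = (y2 - y1) / (x2 - x1)
= (36.16 - 10.75) / (35 - 9)
= 25.4100 / 26
= 0.9773

0.9773


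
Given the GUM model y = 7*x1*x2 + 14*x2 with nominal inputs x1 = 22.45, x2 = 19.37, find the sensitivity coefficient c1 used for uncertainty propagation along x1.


y = 7*x1*x2 + 14*x2
dy/dx1 = 7*x2
Evaluate at x2 = 19.37: c1 = 7 * 19.37
c1 = 135.5900

135.5900


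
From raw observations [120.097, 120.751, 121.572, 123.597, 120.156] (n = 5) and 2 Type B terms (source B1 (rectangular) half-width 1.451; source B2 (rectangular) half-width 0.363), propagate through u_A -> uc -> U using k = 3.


mean = (120.097 + 120.751 + 121.572 + 123.597 + 120.156) / 5 = 121.2346
s = sqrt(sum((x - mean)^2)/(n-1)) = 1.4479428
u_A = s / sqrt(n) = 1.4479428 / sqrt(5) = 0.64753971
u_B1 = 1.451 / sqrt(3) = 0.83773524
u_B2 = 0.363 / sqrt(3) = 0.20957815
uc = sqrt(0.64753971^2 + 0.83773524^2 + 0.20957815^2) = 1.079366
U = k * uc = 3 * 1.079366
U = 3.2381

3.2381
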